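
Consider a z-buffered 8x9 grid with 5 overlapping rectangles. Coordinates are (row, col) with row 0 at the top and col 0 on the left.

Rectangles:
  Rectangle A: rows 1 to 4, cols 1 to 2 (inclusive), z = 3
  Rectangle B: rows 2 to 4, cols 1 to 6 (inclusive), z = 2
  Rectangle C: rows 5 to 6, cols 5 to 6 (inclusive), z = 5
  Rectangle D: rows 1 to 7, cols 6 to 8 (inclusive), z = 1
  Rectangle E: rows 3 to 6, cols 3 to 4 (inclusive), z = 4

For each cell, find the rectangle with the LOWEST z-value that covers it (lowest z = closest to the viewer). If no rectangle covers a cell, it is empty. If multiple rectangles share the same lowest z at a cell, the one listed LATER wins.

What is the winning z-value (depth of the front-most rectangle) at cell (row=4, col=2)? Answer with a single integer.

Answer: 2

Derivation:
Check cell (4,2):
  A: rows 1-4 cols 1-2 z=3 -> covers; best now A (z=3)
  B: rows 2-4 cols 1-6 z=2 -> covers; best now B (z=2)
  C: rows 5-6 cols 5-6 -> outside (row miss)
  D: rows 1-7 cols 6-8 -> outside (col miss)
  E: rows 3-6 cols 3-4 -> outside (col miss)
Winner: B at z=2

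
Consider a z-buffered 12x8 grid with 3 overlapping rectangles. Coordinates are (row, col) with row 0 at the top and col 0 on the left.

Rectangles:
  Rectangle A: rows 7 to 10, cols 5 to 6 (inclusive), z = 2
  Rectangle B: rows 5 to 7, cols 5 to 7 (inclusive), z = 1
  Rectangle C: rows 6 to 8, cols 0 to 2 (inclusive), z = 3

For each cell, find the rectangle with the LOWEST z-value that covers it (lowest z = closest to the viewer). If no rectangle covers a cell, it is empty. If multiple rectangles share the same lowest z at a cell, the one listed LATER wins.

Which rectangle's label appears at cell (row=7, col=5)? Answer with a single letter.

Check cell (7,5):
  A: rows 7-10 cols 5-6 z=2 -> covers; best now A (z=2)
  B: rows 5-7 cols 5-7 z=1 -> covers; best now B (z=1)
  C: rows 6-8 cols 0-2 -> outside (col miss)
Winner: B at z=1

Answer: B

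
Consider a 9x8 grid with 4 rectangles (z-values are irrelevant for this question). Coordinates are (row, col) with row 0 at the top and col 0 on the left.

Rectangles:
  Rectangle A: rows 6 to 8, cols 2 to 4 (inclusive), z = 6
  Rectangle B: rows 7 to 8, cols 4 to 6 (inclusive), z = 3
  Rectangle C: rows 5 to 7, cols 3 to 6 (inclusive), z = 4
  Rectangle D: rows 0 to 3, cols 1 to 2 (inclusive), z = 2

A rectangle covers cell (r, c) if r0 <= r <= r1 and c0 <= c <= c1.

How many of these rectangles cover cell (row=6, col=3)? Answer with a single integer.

Answer: 2

Derivation:
Check cell (6,3):
  A: rows 6-8 cols 2-4 -> covers
  B: rows 7-8 cols 4-6 -> outside (row miss)
  C: rows 5-7 cols 3-6 -> covers
  D: rows 0-3 cols 1-2 -> outside (row miss)
Count covering = 2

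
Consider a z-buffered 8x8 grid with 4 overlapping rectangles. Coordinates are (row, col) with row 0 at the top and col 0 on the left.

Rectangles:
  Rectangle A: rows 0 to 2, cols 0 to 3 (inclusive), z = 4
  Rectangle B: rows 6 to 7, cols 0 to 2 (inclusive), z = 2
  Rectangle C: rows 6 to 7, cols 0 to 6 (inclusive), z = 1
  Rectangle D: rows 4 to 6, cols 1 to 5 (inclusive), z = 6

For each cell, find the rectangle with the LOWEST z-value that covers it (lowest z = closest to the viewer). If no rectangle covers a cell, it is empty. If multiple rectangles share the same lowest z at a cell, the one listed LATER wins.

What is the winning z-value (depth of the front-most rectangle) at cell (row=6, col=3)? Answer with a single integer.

Check cell (6,3):
  A: rows 0-2 cols 0-3 -> outside (row miss)
  B: rows 6-7 cols 0-2 -> outside (col miss)
  C: rows 6-7 cols 0-6 z=1 -> covers; best now C (z=1)
  D: rows 4-6 cols 1-5 z=6 -> covers; best now C (z=1)
Winner: C at z=1

Answer: 1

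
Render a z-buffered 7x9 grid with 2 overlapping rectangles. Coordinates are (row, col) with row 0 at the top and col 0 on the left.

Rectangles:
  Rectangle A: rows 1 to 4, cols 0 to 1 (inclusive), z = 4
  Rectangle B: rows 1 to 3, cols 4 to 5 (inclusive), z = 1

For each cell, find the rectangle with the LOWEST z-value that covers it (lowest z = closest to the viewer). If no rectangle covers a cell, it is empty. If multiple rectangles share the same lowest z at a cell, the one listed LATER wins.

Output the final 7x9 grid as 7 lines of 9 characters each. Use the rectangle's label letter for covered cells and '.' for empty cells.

.........
AA..BB...
AA..BB...
AA..BB...
AA.......
.........
.........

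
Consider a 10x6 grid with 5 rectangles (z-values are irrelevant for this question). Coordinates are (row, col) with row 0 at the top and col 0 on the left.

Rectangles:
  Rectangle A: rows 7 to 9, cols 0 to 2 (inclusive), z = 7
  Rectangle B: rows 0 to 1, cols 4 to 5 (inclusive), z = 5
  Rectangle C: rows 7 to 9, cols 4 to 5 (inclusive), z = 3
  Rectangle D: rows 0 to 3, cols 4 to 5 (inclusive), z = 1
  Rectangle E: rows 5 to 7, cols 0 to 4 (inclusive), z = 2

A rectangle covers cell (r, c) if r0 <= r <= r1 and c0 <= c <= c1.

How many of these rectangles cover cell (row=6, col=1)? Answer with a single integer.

Answer: 1

Derivation:
Check cell (6,1):
  A: rows 7-9 cols 0-2 -> outside (row miss)
  B: rows 0-1 cols 4-5 -> outside (row miss)
  C: rows 7-9 cols 4-5 -> outside (row miss)
  D: rows 0-3 cols 4-5 -> outside (row miss)
  E: rows 5-7 cols 0-4 -> covers
Count covering = 1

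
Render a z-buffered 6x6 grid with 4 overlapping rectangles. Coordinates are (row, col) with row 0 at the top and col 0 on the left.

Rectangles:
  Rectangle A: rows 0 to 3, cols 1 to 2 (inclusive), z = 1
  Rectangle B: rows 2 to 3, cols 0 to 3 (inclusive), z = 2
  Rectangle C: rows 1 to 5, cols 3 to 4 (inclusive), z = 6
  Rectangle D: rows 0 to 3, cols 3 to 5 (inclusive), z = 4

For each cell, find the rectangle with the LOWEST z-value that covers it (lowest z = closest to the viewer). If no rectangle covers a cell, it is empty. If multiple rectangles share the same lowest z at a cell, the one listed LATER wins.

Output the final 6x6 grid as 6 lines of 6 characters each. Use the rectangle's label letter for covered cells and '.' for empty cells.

.AADDD
.AADDD
BAABDD
BAABDD
...CC.
...CC.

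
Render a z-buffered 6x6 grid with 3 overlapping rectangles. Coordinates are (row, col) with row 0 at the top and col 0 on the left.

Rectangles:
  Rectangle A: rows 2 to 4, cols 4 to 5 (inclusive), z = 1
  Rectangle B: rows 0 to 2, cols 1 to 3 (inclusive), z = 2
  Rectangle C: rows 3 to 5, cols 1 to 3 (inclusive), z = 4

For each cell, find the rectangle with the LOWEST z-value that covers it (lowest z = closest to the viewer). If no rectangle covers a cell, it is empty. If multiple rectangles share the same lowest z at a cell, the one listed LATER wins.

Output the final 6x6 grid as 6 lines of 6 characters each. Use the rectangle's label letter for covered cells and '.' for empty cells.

.BBB..
.BBB..
.BBBAA
.CCCAA
.CCCAA
.CCC..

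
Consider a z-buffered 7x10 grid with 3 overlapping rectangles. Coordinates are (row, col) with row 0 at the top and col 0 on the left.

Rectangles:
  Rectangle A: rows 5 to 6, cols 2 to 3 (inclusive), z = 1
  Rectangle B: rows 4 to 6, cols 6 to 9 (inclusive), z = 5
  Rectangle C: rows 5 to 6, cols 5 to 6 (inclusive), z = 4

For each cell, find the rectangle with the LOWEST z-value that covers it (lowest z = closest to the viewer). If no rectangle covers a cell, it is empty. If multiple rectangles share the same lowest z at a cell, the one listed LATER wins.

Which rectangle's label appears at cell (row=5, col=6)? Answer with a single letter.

Check cell (5,6):
  A: rows 5-6 cols 2-3 -> outside (col miss)
  B: rows 4-6 cols 6-9 z=5 -> covers; best now B (z=5)
  C: rows 5-6 cols 5-6 z=4 -> covers; best now C (z=4)
Winner: C at z=4

Answer: C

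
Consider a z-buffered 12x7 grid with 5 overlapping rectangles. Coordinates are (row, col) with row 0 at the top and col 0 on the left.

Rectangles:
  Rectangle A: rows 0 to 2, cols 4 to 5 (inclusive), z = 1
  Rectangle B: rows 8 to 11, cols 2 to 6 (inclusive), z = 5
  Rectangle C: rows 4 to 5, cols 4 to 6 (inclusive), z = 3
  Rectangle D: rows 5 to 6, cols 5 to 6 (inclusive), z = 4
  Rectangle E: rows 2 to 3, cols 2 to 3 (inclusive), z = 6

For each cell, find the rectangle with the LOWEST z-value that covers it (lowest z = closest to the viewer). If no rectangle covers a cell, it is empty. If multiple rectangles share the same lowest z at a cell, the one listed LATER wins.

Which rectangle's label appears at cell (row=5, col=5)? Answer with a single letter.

Answer: C

Derivation:
Check cell (5,5):
  A: rows 0-2 cols 4-5 -> outside (row miss)
  B: rows 8-11 cols 2-6 -> outside (row miss)
  C: rows 4-5 cols 4-6 z=3 -> covers; best now C (z=3)
  D: rows 5-6 cols 5-6 z=4 -> covers; best now C (z=3)
  E: rows 2-3 cols 2-3 -> outside (row miss)
Winner: C at z=3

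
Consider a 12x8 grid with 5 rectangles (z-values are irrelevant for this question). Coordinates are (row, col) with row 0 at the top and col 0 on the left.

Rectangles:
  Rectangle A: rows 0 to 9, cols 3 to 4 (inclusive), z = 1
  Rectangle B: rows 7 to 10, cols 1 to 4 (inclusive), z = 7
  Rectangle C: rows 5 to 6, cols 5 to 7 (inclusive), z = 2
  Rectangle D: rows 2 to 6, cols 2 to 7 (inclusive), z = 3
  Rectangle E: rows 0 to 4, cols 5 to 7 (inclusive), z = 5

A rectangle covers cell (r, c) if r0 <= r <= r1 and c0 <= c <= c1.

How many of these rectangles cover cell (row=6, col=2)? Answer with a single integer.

Answer: 1

Derivation:
Check cell (6,2):
  A: rows 0-9 cols 3-4 -> outside (col miss)
  B: rows 7-10 cols 1-4 -> outside (row miss)
  C: rows 5-6 cols 5-7 -> outside (col miss)
  D: rows 2-6 cols 2-7 -> covers
  E: rows 0-4 cols 5-7 -> outside (row miss)
Count covering = 1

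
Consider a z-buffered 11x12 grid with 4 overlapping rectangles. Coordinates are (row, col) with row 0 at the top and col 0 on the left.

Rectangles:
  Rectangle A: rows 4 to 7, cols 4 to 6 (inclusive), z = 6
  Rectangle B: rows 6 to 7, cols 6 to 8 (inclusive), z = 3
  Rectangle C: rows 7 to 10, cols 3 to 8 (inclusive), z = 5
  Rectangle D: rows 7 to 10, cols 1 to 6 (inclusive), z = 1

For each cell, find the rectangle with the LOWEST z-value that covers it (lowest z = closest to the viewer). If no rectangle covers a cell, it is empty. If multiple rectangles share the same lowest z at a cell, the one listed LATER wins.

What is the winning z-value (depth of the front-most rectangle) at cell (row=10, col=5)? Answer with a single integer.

Check cell (10,5):
  A: rows 4-7 cols 4-6 -> outside (row miss)
  B: rows 6-7 cols 6-8 -> outside (row miss)
  C: rows 7-10 cols 3-8 z=5 -> covers; best now C (z=5)
  D: rows 7-10 cols 1-6 z=1 -> covers; best now D (z=1)
Winner: D at z=1

Answer: 1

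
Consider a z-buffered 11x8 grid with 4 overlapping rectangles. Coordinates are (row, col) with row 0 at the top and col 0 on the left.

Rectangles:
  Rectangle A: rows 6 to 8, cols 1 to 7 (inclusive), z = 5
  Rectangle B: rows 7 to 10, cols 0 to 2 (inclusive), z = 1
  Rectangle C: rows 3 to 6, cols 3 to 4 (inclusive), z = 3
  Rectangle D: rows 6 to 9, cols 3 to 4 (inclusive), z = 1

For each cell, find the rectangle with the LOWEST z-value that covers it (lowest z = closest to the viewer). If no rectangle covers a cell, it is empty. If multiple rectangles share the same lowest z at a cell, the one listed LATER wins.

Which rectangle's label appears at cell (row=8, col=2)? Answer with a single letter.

Check cell (8,2):
  A: rows 6-8 cols 1-7 z=5 -> covers; best now A (z=5)
  B: rows 7-10 cols 0-2 z=1 -> covers; best now B (z=1)
  C: rows 3-6 cols 3-4 -> outside (row miss)
  D: rows 6-9 cols 3-4 -> outside (col miss)
Winner: B at z=1

Answer: B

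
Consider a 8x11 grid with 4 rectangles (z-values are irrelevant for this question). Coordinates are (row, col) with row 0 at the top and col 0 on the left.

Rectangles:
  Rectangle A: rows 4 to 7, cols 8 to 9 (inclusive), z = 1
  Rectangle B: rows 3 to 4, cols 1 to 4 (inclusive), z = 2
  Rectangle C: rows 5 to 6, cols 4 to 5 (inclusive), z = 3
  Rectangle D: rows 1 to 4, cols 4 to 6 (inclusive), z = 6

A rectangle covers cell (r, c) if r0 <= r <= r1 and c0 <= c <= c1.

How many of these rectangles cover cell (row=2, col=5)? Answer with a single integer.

Answer: 1

Derivation:
Check cell (2,5):
  A: rows 4-7 cols 8-9 -> outside (row miss)
  B: rows 3-4 cols 1-4 -> outside (row miss)
  C: rows 5-6 cols 4-5 -> outside (row miss)
  D: rows 1-4 cols 4-6 -> covers
Count covering = 1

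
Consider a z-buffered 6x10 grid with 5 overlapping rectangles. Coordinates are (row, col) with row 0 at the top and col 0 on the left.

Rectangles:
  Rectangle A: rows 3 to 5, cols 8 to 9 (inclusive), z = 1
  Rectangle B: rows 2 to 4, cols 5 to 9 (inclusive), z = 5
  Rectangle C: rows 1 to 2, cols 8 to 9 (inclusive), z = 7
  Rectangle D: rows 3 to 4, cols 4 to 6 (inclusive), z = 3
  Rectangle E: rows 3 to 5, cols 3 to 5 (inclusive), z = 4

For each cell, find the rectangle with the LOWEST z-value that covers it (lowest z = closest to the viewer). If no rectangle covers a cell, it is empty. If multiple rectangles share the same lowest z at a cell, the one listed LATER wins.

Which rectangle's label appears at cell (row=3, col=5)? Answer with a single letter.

Answer: D

Derivation:
Check cell (3,5):
  A: rows 3-5 cols 8-9 -> outside (col miss)
  B: rows 2-4 cols 5-9 z=5 -> covers; best now B (z=5)
  C: rows 1-2 cols 8-9 -> outside (row miss)
  D: rows 3-4 cols 4-6 z=3 -> covers; best now D (z=3)
  E: rows 3-5 cols 3-5 z=4 -> covers; best now D (z=3)
Winner: D at z=3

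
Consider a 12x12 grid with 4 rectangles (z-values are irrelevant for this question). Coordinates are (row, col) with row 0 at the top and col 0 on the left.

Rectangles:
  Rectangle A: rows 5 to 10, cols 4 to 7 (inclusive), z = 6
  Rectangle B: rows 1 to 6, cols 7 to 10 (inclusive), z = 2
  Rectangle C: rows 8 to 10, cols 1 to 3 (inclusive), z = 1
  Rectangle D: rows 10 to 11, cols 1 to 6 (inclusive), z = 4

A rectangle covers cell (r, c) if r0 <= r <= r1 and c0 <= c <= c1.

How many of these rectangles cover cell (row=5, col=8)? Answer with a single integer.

Check cell (5,8):
  A: rows 5-10 cols 4-7 -> outside (col miss)
  B: rows 1-6 cols 7-10 -> covers
  C: rows 8-10 cols 1-3 -> outside (row miss)
  D: rows 10-11 cols 1-6 -> outside (row miss)
Count covering = 1

Answer: 1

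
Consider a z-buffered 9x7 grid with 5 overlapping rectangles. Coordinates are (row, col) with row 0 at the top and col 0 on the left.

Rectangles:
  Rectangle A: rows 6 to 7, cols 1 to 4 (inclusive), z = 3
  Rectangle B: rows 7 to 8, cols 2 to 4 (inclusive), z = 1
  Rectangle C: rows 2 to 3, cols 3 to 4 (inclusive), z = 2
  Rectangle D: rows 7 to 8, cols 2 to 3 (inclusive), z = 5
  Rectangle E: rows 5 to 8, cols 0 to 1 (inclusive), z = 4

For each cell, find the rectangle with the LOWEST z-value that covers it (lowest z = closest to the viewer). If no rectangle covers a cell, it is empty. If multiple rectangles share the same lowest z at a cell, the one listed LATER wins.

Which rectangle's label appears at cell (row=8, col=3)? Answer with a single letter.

Answer: B

Derivation:
Check cell (8,3):
  A: rows 6-7 cols 1-4 -> outside (row miss)
  B: rows 7-8 cols 2-4 z=1 -> covers; best now B (z=1)
  C: rows 2-3 cols 3-4 -> outside (row miss)
  D: rows 7-8 cols 2-3 z=5 -> covers; best now B (z=1)
  E: rows 5-8 cols 0-1 -> outside (col miss)
Winner: B at z=1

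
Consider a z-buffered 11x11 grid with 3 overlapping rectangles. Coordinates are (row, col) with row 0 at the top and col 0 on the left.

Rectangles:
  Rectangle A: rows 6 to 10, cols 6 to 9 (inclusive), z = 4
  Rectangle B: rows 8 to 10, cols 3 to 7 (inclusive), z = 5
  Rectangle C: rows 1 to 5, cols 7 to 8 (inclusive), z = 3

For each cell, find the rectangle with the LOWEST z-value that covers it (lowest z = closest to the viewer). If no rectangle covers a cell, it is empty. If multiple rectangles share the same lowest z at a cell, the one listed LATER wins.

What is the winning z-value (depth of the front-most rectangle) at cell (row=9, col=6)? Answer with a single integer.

Answer: 4

Derivation:
Check cell (9,6):
  A: rows 6-10 cols 6-9 z=4 -> covers; best now A (z=4)
  B: rows 8-10 cols 3-7 z=5 -> covers; best now A (z=4)
  C: rows 1-5 cols 7-8 -> outside (row miss)
Winner: A at z=4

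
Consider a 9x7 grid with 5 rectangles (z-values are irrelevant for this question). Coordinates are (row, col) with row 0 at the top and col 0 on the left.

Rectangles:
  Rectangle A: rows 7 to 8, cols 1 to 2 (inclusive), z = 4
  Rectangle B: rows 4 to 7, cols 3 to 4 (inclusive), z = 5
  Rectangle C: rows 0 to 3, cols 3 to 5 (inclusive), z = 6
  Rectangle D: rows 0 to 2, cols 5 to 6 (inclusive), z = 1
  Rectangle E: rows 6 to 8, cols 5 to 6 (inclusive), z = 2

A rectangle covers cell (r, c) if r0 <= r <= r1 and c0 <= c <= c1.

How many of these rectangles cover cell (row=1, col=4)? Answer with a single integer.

Check cell (1,4):
  A: rows 7-8 cols 1-2 -> outside (row miss)
  B: rows 4-7 cols 3-4 -> outside (row miss)
  C: rows 0-3 cols 3-5 -> covers
  D: rows 0-2 cols 5-6 -> outside (col miss)
  E: rows 6-8 cols 5-6 -> outside (row miss)
Count covering = 1

Answer: 1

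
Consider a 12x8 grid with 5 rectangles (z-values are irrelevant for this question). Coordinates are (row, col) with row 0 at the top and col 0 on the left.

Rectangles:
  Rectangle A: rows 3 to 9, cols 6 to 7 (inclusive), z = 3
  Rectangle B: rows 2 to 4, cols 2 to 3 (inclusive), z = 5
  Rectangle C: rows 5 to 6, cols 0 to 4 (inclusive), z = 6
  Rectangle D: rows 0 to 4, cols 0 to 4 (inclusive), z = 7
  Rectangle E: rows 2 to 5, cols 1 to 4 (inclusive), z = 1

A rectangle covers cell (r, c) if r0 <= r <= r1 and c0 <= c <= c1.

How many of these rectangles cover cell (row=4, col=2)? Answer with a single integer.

Check cell (4,2):
  A: rows 3-9 cols 6-7 -> outside (col miss)
  B: rows 2-4 cols 2-3 -> covers
  C: rows 5-6 cols 0-4 -> outside (row miss)
  D: rows 0-4 cols 0-4 -> covers
  E: rows 2-5 cols 1-4 -> covers
Count covering = 3

Answer: 3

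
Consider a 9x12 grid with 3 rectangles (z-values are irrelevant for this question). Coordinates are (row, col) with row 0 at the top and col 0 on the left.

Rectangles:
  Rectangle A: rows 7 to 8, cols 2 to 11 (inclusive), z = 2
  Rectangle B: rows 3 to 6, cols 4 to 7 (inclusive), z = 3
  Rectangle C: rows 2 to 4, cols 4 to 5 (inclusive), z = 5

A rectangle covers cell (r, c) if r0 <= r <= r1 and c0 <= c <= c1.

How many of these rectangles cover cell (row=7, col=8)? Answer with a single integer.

Check cell (7,8):
  A: rows 7-8 cols 2-11 -> covers
  B: rows 3-6 cols 4-7 -> outside (row miss)
  C: rows 2-4 cols 4-5 -> outside (row miss)
Count covering = 1

Answer: 1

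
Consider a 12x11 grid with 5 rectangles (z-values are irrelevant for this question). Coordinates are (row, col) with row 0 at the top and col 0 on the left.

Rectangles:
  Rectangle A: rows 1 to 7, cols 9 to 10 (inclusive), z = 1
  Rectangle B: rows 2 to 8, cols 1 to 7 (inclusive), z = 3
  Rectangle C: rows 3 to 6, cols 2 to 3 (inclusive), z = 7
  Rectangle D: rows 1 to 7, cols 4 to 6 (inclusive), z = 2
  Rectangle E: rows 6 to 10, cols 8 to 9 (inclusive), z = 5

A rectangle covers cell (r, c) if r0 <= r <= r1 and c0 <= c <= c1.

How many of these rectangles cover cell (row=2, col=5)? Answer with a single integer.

Answer: 2

Derivation:
Check cell (2,5):
  A: rows 1-7 cols 9-10 -> outside (col miss)
  B: rows 2-8 cols 1-7 -> covers
  C: rows 3-6 cols 2-3 -> outside (row miss)
  D: rows 1-7 cols 4-6 -> covers
  E: rows 6-10 cols 8-9 -> outside (row miss)
Count covering = 2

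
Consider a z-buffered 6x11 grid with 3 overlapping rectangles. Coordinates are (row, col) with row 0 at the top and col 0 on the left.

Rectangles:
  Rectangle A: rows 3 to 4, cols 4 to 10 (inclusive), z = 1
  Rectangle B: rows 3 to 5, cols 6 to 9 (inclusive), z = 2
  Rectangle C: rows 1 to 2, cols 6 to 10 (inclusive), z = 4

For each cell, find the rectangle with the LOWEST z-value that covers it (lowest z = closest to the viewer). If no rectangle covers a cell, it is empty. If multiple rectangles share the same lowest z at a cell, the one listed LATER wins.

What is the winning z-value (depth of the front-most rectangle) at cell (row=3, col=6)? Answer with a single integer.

Answer: 1

Derivation:
Check cell (3,6):
  A: rows 3-4 cols 4-10 z=1 -> covers; best now A (z=1)
  B: rows 3-5 cols 6-9 z=2 -> covers; best now A (z=1)
  C: rows 1-2 cols 6-10 -> outside (row miss)
Winner: A at z=1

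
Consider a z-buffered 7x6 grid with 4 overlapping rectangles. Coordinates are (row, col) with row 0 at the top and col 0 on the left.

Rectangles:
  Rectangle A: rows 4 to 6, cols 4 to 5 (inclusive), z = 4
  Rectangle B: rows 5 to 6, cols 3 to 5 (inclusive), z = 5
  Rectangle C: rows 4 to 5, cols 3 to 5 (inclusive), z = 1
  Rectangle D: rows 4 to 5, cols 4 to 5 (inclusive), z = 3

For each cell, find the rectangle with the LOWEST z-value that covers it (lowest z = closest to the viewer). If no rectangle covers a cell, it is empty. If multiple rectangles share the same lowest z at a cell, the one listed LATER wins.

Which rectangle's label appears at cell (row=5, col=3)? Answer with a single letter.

Check cell (5,3):
  A: rows 4-6 cols 4-5 -> outside (col miss)
  B: rows 5-6 cols 3-5 z=5 -> covers; best now B (z=5)
  C: rows 4-5 cols 3-5 z=1 -> covers; best now C (z=1)
  D: rows 4-5 cols 4-5 -> outside (col miss)
Winner: C at z=1

Answer: C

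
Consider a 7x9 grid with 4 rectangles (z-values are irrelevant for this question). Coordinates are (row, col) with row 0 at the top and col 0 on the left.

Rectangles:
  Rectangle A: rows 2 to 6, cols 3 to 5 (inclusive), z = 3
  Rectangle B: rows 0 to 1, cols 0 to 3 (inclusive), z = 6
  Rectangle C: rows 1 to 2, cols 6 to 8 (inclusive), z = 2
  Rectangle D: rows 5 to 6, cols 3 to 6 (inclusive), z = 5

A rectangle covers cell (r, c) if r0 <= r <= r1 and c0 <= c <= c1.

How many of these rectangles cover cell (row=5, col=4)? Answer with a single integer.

Check cell (5,4):
  A: rows 2-6 cols 3-5 -> covers
  B: rows 0-1 cols 0-3 -> outside (row miss)
  C: rows 1-2 cols 6-8 -> outside (row miss)
  D: rows 5-6 cols 3-6 -> covers
Count covering = 2

Answer: 2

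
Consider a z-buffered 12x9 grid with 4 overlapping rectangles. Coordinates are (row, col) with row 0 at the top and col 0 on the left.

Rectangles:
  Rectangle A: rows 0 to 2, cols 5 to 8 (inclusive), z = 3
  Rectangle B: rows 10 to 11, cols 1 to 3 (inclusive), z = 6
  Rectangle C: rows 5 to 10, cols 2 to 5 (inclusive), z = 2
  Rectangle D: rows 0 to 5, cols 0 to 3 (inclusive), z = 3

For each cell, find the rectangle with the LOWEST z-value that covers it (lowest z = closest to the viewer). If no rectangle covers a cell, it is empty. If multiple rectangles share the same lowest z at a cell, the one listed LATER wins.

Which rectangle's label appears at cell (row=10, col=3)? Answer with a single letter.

Check cell (10,3):
  A: rows 0-2 cols 5-8 -> outside (row miss)
  B: rows 10-11 cols 1-3 z=6 -> covers; best now B (z=6)
  C: rows 5-10 cols 2-5 z=2 -> covers; best now C (z=2)
  D: rows 0-5 cols 0-3 -> outside (row miss)
Winner: C at z=2

Answer: C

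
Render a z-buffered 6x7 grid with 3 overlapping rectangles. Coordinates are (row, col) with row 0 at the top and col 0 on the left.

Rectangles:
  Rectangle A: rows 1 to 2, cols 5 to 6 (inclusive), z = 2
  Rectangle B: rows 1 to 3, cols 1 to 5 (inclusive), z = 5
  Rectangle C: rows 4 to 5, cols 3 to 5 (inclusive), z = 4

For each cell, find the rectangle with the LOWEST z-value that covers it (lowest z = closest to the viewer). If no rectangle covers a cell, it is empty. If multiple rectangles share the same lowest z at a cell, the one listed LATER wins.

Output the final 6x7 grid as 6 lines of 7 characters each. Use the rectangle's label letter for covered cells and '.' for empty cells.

.......
.BBBBAA
.BBBBAA
.BBBBB.
...CCC.
...CCC.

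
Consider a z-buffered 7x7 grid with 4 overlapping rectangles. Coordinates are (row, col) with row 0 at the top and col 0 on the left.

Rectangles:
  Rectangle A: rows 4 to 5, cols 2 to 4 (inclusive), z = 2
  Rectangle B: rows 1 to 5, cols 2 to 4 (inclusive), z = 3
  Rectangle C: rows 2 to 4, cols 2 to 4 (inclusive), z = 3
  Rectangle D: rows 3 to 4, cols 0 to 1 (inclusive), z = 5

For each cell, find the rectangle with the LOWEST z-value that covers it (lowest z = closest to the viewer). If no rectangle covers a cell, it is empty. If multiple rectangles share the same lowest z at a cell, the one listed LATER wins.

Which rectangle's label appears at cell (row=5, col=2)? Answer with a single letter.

Check cell (5,2):
  A: rows 4-5 cols 2-4 z=2 -> covers; best now A (z=2)
  B: rows 1-5 cols 2-4 z=3 -> covers; best now A (z=2)
  C: rows 2-4 cols 2-4 -> outside (row miss)
  D: rows 3-4 cols 0-1 -> outside (row miss)
Winner: A at z=2

Answer: A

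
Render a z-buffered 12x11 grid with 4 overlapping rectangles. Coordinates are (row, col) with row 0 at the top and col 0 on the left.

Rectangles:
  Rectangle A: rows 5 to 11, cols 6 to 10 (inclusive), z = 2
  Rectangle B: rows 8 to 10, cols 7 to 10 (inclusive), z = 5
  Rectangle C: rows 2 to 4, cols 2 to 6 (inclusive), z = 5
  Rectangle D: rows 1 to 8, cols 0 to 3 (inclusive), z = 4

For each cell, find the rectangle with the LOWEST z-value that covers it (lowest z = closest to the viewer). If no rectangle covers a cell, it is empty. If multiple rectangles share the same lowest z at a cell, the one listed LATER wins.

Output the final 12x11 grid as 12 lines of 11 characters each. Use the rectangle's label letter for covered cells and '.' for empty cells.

...........
DDDD.......
DDDDCCC....
DDDDCCC....
DDDDCCC....
DDDD..AAAAA
DDDD..AAAAA
DDDD..AAAAA
DDDD..AAAAA
......AAAAA
......AAAAA
......AAAAA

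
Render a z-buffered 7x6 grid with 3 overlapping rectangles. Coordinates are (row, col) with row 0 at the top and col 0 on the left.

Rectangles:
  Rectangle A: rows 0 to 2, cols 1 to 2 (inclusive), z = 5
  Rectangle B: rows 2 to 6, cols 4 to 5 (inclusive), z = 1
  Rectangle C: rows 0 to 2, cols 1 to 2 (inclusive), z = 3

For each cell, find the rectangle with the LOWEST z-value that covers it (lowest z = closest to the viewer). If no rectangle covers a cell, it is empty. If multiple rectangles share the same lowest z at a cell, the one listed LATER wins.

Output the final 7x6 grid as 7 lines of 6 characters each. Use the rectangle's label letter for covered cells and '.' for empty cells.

.CC...
.CC...
.CC.BB
....BB
....BB
....BB
....BB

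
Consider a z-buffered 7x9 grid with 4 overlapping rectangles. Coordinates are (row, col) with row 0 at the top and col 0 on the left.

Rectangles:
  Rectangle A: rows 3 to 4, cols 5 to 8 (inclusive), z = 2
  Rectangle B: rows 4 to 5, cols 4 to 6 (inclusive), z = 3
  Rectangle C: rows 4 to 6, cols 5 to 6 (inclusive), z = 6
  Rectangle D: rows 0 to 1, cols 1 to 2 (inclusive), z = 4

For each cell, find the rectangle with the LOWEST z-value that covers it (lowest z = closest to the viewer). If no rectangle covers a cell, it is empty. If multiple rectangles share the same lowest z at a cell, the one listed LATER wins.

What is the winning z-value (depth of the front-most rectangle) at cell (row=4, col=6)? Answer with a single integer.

Answer: 2

Derivation:
Check cell (4,6):
  A: rows 3-4 cols 5-8 z=2 -> covers; best now A (z=2)
  B: rows 4-5 cols 4-6 z=3 -> covers; best now A (z=2)
  C: rows 4-6 cols 5-6 z=6 -> covers; best now A (z=2)
  D: rows 0-1 cols 1-2 -> outside (row miss)
Winner: A at z=2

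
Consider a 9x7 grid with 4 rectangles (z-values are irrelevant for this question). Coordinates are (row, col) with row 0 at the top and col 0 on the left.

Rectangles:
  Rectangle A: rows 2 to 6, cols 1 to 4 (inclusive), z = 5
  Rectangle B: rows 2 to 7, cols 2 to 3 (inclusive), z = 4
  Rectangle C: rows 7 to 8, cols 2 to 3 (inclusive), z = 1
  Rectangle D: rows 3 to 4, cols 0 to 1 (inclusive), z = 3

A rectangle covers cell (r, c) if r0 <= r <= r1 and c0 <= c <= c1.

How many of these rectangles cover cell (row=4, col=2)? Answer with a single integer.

Answer: 2

Derivation:
Check cell (4,2):
  A: rows 2-6 cols 1-4 -> covers
  B: rows 2-7 cols 2-3 -> covers
  C: rows 7-8 cols 2-3 -> outside (row miss)
  D: rows 3-4 cols 0-1 -> outside (col miss)
Count covering = 2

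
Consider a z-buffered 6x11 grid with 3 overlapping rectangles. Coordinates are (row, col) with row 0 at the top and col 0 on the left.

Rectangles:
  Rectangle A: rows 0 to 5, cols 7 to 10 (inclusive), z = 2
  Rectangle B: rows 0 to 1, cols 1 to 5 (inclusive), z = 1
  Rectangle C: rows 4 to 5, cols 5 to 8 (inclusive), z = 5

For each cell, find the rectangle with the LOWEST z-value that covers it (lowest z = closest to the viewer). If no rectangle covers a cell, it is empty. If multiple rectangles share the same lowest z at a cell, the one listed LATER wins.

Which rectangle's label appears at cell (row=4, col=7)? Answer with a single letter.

Check cell (4,7):
  A: rows 0-5 cols 7-10 z=2 -> covers; best now A (z=2)
  B: rows 0-1 cols 1-5 -> outside (row miss)
  C: rows 4-5 cols 5-8 z=5 -> covers; best now A (z=2)
Winner: A at z=2

Answer: A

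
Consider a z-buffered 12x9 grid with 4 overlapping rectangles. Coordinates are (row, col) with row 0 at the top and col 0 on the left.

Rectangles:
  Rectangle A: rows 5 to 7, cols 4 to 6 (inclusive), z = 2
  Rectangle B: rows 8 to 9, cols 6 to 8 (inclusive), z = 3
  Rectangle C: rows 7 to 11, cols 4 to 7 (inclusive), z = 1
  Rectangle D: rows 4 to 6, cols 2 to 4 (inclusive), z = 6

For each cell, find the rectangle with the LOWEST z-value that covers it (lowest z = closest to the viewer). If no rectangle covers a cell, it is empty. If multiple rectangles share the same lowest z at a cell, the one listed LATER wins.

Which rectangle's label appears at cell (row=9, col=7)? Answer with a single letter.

Check cell (9,7):
  A: rows 5-7 cols 4-6 -> outside (row miss)
  B: rows 8-9 cols 6-8 z=3 -> covers; best now B (z=3)
  C: rows 7-11 cols 4-7 z=1 -> covers; best now C (z=1)
  D: rows 4-6 cols 2-4 -> outside (row miss)
Winner: C at z=1

Answer: C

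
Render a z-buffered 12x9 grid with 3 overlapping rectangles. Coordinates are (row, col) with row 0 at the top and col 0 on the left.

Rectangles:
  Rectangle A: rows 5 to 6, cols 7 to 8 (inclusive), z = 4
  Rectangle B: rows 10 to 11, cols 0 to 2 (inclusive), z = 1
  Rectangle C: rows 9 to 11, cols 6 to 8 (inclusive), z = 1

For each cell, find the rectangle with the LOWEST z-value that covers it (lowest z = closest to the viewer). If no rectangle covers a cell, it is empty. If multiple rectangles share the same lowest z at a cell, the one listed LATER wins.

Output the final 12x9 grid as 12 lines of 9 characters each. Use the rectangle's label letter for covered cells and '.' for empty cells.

.........
.........
.........
.........
.........
.......AA
.......AA
.........
.........
......CCC
BBB...CCC
BBB...CCC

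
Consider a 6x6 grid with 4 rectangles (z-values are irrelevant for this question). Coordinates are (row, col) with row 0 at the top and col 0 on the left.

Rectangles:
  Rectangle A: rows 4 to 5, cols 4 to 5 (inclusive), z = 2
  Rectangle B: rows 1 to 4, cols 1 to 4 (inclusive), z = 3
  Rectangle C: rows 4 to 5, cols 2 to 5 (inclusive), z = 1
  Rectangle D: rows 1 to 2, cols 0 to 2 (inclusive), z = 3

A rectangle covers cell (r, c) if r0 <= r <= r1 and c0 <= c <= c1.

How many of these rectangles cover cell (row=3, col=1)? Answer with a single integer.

Check cell (3,1):
  A: rows 4-5 cols 4-5 -> outside (row miss)
  B: rows 1-4 cols 1-4 -> covers
  C: rows 4-5 cols 2-5 -> outside (row miss)
  D: rows 1-2 cols 0-2 -> outside (row miss)
Count covering = 1

Answer: 1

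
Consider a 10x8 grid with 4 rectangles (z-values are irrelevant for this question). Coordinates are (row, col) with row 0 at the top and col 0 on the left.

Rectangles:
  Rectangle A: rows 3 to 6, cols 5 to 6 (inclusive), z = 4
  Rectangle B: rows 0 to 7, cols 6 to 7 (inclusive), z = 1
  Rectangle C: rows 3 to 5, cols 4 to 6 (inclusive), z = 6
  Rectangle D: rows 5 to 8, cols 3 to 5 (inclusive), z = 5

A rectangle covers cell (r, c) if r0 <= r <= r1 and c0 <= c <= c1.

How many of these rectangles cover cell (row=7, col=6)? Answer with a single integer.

Check cell (7,6):
  A: rows 3-6 cols 5-6 -> outside (row miss)
  B: rows 0-7 cols 6-7 -> covers
  C: rows 3-5 cols 4-6 -> outside (row miss)
  D: rows 5-8 cols 3-5 -> outside (col miss)
Count covering = 1

Answer: 1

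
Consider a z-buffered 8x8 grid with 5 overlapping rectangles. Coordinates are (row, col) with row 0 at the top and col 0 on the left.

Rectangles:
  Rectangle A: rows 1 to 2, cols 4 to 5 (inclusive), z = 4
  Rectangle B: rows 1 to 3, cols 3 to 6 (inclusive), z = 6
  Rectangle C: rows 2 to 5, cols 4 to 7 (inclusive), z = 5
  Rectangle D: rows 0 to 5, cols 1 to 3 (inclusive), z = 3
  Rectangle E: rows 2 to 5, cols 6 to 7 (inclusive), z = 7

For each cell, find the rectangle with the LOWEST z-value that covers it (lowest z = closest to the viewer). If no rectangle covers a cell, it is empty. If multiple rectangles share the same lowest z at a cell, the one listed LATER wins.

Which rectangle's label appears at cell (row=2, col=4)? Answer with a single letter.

Check cell (2,4):
  A: rows 1-2 cols 4-5 z=4 -> covers; best now A (z=4)
  B: rows 1-3 cols 3-6 z=6 -> covers; best now A (z=4)
  C: rows 2-5 cols 4-7 z=5 -> covers; best now A (z=4)
  D: rows 0-5 cols 1-3 -> outside (col miss)
  E: rows 2-5 cols 6-7 -> outside (col miss)
Winner: A at z=4

Answer: A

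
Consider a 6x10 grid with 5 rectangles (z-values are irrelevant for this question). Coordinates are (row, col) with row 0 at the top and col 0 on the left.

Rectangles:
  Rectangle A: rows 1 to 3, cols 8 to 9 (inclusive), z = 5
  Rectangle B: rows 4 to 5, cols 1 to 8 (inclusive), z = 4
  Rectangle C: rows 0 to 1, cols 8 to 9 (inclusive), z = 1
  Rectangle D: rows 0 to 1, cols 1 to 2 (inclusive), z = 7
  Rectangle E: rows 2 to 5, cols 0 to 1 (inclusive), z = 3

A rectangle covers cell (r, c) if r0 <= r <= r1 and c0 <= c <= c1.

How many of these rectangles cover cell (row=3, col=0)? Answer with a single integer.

Answer: 1

Derivation:
Check cell (3,0):
  A: rows 1-3 cols 8-9 -> outside (col miss)
  B: rows 4-5 cols 1-8 -> outside (row miss)
  C: rows 0-1 cols 8-9 -> outside (row miss)
  D: rows 0-1 cols 1-2 -> outside (row miss)
  E: rows 2-5 cols 0-1 -> covers
Count covering = 1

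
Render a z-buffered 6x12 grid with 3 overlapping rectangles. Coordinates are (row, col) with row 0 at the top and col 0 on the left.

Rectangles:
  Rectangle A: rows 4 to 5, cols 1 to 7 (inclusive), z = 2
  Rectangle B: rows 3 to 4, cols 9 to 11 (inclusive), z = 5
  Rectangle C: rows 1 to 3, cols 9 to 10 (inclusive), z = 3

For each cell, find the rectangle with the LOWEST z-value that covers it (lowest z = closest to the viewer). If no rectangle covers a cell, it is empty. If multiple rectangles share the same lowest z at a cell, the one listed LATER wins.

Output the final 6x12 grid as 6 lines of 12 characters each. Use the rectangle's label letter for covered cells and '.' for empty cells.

............
.........CC.
.........CC.
.........CCB
.AAAAAAA.BBB
.AAAAAAA....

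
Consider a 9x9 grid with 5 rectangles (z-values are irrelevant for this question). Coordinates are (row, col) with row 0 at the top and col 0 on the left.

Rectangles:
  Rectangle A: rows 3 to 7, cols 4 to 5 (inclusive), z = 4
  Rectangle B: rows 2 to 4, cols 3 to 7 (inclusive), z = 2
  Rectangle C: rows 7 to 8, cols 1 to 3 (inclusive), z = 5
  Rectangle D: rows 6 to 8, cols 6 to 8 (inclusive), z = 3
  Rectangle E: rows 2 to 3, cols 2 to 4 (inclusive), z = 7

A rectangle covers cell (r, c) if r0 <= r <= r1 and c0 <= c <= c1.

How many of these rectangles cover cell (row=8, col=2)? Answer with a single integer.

Check cell (8,2):
  A: rows 3-7 cols 4-5 -> outside (row miss)
  B: rows 2-4 cols 3-7 -> outside (row miss)
  C: rows 7-8 cols 1-3 -> covers
  D: rows 6-8 cols 6-8 -> outside (col miss)
  E: rows 2-3 cols 2-4 -> outside (row miss)
Count covering = 1

Answer: 1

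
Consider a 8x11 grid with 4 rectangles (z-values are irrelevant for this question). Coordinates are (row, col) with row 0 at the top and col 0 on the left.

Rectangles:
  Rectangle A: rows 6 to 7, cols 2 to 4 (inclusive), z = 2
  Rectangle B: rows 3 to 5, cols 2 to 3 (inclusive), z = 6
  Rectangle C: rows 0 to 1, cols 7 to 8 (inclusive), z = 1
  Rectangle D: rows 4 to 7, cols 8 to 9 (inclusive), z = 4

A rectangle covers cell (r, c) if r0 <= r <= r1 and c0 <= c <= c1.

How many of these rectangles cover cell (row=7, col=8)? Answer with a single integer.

Check cell (7,8):
  A: rows 6-7 cols 2-4 -> outside (col miss)
  B: rows 3-5 cols 2-3 -> outside (row miss)
  C: rows 0-1 cols 7-8 -> outside (row miss)
  D: rows 4-7 cols 8-9 -> covers
Count covering = 1

Answer: 1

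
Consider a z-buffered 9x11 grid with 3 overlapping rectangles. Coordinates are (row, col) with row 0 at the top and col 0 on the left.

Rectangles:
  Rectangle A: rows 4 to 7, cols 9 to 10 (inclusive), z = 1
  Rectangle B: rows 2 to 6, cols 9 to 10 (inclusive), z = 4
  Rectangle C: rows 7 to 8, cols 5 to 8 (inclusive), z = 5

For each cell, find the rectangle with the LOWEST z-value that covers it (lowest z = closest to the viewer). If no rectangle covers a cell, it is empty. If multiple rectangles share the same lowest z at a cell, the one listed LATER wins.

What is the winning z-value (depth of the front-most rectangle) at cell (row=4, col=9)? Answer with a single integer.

Answer: 1

Derivation:
Check cell (4,9):
  A: rows 4-7 cols 9-10 z=1 -> covers; best now A (z=1)
  B: rows 2-6 cols 9-10 z=4 -> covers; best now A (z=1)
  C: rows 7-8 cols 5-8 -> outside (row miss)
Winner: A at z=1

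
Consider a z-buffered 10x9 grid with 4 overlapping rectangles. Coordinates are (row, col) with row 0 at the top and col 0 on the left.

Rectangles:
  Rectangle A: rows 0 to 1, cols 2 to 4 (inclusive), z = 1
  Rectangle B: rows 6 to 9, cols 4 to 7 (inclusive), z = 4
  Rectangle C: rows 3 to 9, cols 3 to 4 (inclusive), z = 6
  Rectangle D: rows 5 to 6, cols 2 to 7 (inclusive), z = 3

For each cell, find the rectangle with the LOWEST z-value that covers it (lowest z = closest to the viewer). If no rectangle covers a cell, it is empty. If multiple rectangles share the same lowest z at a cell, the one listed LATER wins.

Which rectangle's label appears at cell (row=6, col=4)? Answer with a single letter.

Answer: D

Derivation:
Check cell (6,4):
  A: rows 0-1 cols 2-4 -> outside (row miss)
  B: rows 6-9 cols 4-7 z=4 -> covers; best now B (z=4)
  C: rows 3-9 cols 3-4 z=6 -> covers; best now B (z=4)
  D: rows 5-6 cols 2-7 z=3 -> covers; best now D (z=3)
Winner: D at z=3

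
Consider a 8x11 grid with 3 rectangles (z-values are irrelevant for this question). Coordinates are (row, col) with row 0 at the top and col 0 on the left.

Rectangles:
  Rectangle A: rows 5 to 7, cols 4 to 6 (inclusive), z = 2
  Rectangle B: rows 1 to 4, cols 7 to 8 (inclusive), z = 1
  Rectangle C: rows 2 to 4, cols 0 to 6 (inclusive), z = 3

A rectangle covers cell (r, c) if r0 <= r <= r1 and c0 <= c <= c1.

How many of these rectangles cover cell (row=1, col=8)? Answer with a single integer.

Answer: 1

Derivation:
Check cell (1,8):
  A: rows 5-7 cols 4-6 -> outside (row miss)
  B: rows 1-4 cols 7-8 -> covers
  C: rows 2-4 cols 0-6 -> outside (row miss)
Count covering = 1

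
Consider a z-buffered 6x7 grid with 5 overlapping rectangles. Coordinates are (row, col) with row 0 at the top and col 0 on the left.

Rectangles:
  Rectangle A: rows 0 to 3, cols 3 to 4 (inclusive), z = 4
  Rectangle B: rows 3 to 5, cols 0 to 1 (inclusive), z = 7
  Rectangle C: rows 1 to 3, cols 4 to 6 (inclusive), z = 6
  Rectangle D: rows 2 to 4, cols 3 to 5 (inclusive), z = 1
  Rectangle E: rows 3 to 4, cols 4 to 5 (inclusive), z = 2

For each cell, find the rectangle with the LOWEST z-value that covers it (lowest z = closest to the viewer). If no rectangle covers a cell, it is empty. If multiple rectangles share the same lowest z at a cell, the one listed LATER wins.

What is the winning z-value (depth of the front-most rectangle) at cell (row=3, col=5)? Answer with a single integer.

Check cell (3,5):
  A: rows 0-3 cols 3-4 -> outside (col miss)
  B: rows 3-5 cols 0-1 -> outside (col miss)
  C: rows 1-3 cols 4-6 z=6 -> covers; best now C (z=6)
  D: rows 2-4 cols 3-5 z=1 -> covers; best now D (z=1)
  E: rows 3-4 cols 4-5 z=2 -> covers; best now D (z=1)
Winner: D at z=1

Answer: 1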